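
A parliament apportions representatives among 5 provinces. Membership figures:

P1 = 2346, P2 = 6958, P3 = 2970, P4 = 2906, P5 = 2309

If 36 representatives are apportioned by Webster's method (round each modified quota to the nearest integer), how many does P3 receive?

Standard divisor 17489/36 ≈ 485.806; standard quotas: P1 4.829, P2 14.323, P3 6.114, P4 5.982, P5 4.753.
Rounding to the nearest integer gives P1 5, P2 14, P3 6, P4 6, P5 5 — total 36, matching the house size, so no adjustment is needed.
P3 receives 6.

6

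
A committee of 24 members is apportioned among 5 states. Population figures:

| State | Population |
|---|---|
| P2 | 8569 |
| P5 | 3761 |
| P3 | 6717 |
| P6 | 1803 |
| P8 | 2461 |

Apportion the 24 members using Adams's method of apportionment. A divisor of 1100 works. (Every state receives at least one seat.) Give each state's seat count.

P2: 8, P5: 4, P3: 7, P6: 2, P8: 3

With modified divisor 1100: modified quotas P2 7.790, P5 3.419, P3 6.106, P6 1.639, P8 2.237.
Rounding up: P2 8, P5 4, P3 7, P6 2, P8 3 (total 24).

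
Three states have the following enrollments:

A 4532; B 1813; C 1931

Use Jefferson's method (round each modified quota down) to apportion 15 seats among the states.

Standard divisor 8276/15 ≈ 551.733; standard quotas: A 8.214, B 3.286, C 3.500.
Rounding down gives 8, 3, 3 = 14 seats, so the divisor must be adjusted.
With modified divisor 500: modified quotas A 9.064, B 3.626, C 3.862.
Rounding down: A 9, B 3, C 3 (total 15).

A: 9; B: 3; C: 3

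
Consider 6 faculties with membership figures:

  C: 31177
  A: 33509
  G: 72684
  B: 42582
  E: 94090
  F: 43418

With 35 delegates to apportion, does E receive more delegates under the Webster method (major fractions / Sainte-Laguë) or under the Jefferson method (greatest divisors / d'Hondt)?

Webster: C 3, A 4, G 8, B 5, E 10, F 5.
Jefferson: C 3, A 3, G 8, B 5, E 11, F 5.
E gets 10 under Webster and 11 under Jefferson.

Jefferson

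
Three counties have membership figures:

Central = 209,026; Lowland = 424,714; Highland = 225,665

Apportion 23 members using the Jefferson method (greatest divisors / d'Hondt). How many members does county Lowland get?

Standard divisor 859405/23 ≈ 37365.435; standard quotas: Central 5.594, Lowland 11.366, Highland 6.039.
Rounding down gives 5, 11, 6 = 22 seats, so the divisor must be adjusted.
With modified divisor 35100: modified quotas Central 5.955, Lowland 12.100, Highland 6.429.
Rounding down: Central 5, Lowland 12, Highland 6 (total 23).
Lowland receives 12.

12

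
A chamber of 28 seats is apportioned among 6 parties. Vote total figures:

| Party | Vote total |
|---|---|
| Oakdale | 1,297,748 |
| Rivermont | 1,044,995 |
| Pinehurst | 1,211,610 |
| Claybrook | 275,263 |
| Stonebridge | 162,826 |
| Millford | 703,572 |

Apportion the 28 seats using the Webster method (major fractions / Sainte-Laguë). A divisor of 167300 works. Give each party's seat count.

With modified divisor 167300: modified quotas Oakdale 7.757, Rivermont 6.246, Pinehurst 7.242, Claybrook 1.645, Stonebridge 0.973, Millford 4.205.
Rounding to the nearest integer: Oakdale 8, Rivermont 6, Pinehurst 7, Claybrook 2, Stonebridge 1, Millford 4 (total 28).

Oakdale=8, Rivermont=6, Pinehurst=7, Claybrook=2, Stonebridge=1, Millford=4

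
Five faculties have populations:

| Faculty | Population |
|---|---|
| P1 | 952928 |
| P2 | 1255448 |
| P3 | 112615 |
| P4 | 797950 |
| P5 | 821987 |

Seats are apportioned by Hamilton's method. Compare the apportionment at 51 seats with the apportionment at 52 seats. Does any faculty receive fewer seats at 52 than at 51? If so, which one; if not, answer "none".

At 51 seats: P1 12, P2 16, P3 2, P4 10, P5 11.
At 52 seats: P1 13, P2 17, P3 1, P4 10, P5 11.
P3 drops from 2 to 1.

P3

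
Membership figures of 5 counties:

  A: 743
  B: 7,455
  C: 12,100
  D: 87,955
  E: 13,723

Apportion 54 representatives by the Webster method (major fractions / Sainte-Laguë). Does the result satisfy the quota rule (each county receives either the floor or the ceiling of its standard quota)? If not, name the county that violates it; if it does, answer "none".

Standard quotas: A 0.329, B 3.300, C 5.357, D 38.939, E 6.075.
Webster allocation: A 0, B 3, C 5, D 40, E 6.
D has quota 38.939 (lower 38, upper 39) but receives 40 — outside the quota interval.

D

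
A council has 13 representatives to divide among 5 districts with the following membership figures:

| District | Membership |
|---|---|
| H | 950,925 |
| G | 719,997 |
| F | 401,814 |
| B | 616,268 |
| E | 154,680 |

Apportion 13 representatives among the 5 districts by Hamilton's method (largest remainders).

H: 4; G: 3; F: 2; B: 3; E: 1

Total 2843684; standard divisor 2843684/13 ≈ 218744.923.
Standard quotas: H 4.3472, G 3.2915, F 1.8369, B 2.8173, E 0.7071.
Lower quotas: H 4, G 3, F 1, B 2, E 0 (sum 10, leaving 3 seats).
Remainders in descending order: F 0.8369, B 0.8173, E 0.7071, H 0.3472, G 0.2915.
The surplus seats go to F, B, E.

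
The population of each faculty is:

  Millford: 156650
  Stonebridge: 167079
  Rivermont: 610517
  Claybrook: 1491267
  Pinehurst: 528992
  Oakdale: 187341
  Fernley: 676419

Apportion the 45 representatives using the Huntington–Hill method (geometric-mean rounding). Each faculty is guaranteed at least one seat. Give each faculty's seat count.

With divisor 83438: modified quotas Millford 1.877, Stonebridge 2.002, Rivermont 7.317, Claybrook 17.873, Pinehurst 6.340, Oakdale 2.245, Fernley 8.107.
Geometric-mean thresholds: Millford √(1·2)=1.414, Stonebridge √(2·3)=2.449, Rivermont √(7·8)=7.483, Claybrook √(17·18)=17.493, Pinehurst √(6·7)=6.481, Oakdale √(2·3)=2.449, Fernley √(8·9)=8.485.
Each quota rounded against its threshold gives Millford 2, Stonebridge 2, Rivermont 7, Claybrook 18, Pinehurst 6, Oakdale 2, Fernley 8 (total 45).

Millford=2, Stonebridge=2, Rivermont=7, Claybrook=18, Pinehurst=6, Oakdale=2, Fernley=8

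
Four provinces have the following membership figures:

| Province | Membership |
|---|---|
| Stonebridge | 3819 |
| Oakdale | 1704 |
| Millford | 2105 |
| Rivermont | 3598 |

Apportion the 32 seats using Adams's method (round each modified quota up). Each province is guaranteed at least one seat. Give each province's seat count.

Standard divisor 11226/32 ≈ 350.812; standard quotas: Stonebridge 10.886, Oakdale 4.857, Millford 6.000, Rivermont 10.256.
Rounding up gives 11, 5, 7, 11 = 34 seats, so the divisor must be adjusted.
With modified divisor 370: modified quotas Stonebridge 10.322, Oakdale 4.605, Millford 5.689, Rivermont 9.724.
Rounding up: Stonebridge 11, Oakdale 5, Millford 6, Rivermont 10 (total 32).

Stonebridge 11, Oakdale 5, Millford 6, Rivermont 10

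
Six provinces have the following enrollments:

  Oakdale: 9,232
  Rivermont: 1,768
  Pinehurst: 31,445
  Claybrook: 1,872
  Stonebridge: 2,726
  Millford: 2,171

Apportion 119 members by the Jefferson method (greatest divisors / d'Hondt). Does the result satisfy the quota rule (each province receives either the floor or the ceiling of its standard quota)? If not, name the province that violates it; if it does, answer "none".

Standard quotas: Oakdale 22.323, Rivermont 4.275, Pinehurst 76.034, Claybrook 4.527, Stonebridge 6.591, Millford 5.250.
Jefferson allocation: Oakdale 22, Rivermont 4, Pinehurst 78, Claybrook 4, Stonebridge 6, Millford 5.
Pinehurst has quota 76.034 (lower 76, upper 77) but receives 78 — outside the quota interval.

Pinehurst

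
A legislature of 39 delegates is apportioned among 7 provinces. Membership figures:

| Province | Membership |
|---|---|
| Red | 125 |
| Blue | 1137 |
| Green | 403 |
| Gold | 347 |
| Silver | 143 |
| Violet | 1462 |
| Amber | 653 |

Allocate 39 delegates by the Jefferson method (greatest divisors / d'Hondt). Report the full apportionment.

Red=1, Blue=11, Green=3, Gold=3, Silver=1, Violet=14, Amber=6

Standard divisor 4270/39 ≈ 109.487; standard quotas: Red 1.142, Blue 10.385, Green 3.681, Gold 3.169, Silver 1.306, Violet 13.353, Amber 5.964.
Rounding down gives 1, 10, 3, 3, 1, 13, 5 = 36 seats, so the divisor must be adjusted.
With modified divisor 102: modified quotas Red 1.225, Blue 11.147, Green 3.951, Gold 3.402, Silver 1.402, Violet 14.333, Amber 6.402.
Rounding down: Red 1, Blue 11, Green 3, Gold 3, Silver 1, Violet 14, Amber 6 (total 39).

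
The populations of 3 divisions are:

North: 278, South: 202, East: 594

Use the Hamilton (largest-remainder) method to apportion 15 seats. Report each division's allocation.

The standard divisor is 1074/15 ≈ 71.6.
Standard quotas: North 3.883, South 2.821, East 8.296.
Lower quotas: North 3, South 2, East 8 (sum 13, leaving 2 seats).
Remainders in descending order: North 0.883, South 0.821, East 0.296.
The surplus seats go to North, South.

North=4, South=3, East=8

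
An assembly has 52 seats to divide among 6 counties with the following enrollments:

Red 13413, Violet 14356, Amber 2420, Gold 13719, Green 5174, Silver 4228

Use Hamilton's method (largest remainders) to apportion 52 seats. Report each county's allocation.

Red=13, Violet=14, Amber=2, Gold=14, Green=5, Silver=4

Total 53310; standard divisor 53310/52 ≈ 1025.192.
Standard quotas: Red 13.0834, Violet 14.0032, Amber 2.3605, Gold 13.3819, Green 5.0469, Silver 4.1241.
Lower quotas: Red 13, Violet 14, Amber 2, Gold 13, Green 5, Silver 4 (sum 51, leaving 1 seat).
Remainders in descending order: Gold 0.3819, Amber 0.3605, Silver 0.1241, Red 0.0834, Green 0.0469, Violet 0.0032.
Largest remainder: Gold receives the extra seat.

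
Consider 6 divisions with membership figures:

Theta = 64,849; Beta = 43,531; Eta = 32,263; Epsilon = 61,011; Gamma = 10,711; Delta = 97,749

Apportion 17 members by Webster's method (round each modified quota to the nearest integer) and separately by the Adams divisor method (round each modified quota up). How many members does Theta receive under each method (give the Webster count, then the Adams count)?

Webster: Theta 4, Beta 2, Eta 2, Epsilon 3, Gamma 1, Delta 5.
Adams: Theta 3, Beta 3, Eta 2, Epsilon 3, Gamma 1, Delta 5.
Theta gets 4 under Webster and 3 under Adams.

4 and 3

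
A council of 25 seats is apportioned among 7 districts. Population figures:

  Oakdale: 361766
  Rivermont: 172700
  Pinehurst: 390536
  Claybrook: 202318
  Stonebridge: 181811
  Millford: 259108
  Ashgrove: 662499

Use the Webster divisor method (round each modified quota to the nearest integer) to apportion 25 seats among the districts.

Oakdale: 4, Rivermont: 2, Pinehurst: 4, Claybrook: 2, Stonebridge: 2, Millford: 3, Ashgrove: 8

Standard divisor 2230738/25 ≈ 89229.52; standard quotas: Oakdale 4.054, Rivermont 1.935, Pinehurst 4.377, Claybrook 2.267, Stonebridge 2.038, Millford 2.904, Ashgrove 7.425.
Rounding to the nearest integer gives 4, 2, 4, 2, 2, 3, 7 = 24 seats, so the divisor must be adjusted.
With modified divisor 87600: modified quotas Oakdale 4.130, Rivermont 1.971, Pinehurst 4.458, Claybrook 2.310, Stonebridge 2.075, Millford 2.958, Ashgrove 7.563.
Rounding to the nearest integer: Oakdale 4, Rivermont 2, Pinehurst 4, Claybrook 2, Stonebridge 2, Millford 3, Ashgrove 8 (total 25).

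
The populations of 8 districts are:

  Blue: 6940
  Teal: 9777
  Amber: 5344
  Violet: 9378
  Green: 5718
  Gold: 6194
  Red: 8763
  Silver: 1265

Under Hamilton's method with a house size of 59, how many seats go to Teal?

Standard divisor: 53379 ÷ 59 ≈ 904.729.
Standard quotas: Blue 7.6708, Teal 10.8066, Amber 5.9067, Violet 10.3655, Green 6.3201, Gold 6.8463, Red 9.6858, Silver 1.3982.
Lower quotas: Blue 7, Teal 10, Amber 5, Violet 10, Green 6, Gold 6, Red 9, Silver 1 (sum 54, leaving 5 seats).
Remainders in descending order: Amber 0.9067, Gold 0.8463, Teal 0.8066, Red 0.6858, Blue 0.6708, Silver 0.3982, Violet 0.3655, Green 0.3201.
Largest remainders: Amber, Gold, Teal, Red, Blue receive the extra seats.
Teal receives 11.

11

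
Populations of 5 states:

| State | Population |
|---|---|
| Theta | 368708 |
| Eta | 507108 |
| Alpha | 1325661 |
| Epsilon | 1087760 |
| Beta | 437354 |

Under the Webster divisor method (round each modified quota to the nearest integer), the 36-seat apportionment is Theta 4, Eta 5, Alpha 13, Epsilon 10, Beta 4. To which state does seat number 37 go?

Priority for the next seat is population ÷ (current seats + 0.5).
Priorities: Theta 81935.111, Eta 92201.455, Alpha 98197.111, Epsilon 103596.190, Beta 97189.778.
Highest priority: Epsilon.

Epsilon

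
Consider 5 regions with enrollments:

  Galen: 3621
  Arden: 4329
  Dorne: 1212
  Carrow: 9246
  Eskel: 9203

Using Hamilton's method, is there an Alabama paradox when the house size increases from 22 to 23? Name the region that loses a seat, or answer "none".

At 22 seats: Galen 3, Arden 4, Dorne 1, Carrow 7, Eskel 7.
At 23 seats: Galen 3, Arden 3, Dorne 1, Carrow 8, Eskel 8.
Arden drops from 4 to 3.

Arden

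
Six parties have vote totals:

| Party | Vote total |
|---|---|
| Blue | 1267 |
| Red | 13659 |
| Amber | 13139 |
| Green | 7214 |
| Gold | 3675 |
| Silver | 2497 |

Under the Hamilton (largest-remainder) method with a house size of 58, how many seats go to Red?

Total 41451; standard divisor 41451/58 ≈ 714.672.
Standard quotas: Blue 1.7728, Red 19.1123, Amber 18.3846, Green 10.0941, Gold 5.1422, Silver 3.4939.
Lower quotas: Blue 1, Red 19, Amber 18, Green 10, Gold 5, Silver 3 (sum 56, leaving 2 seats).
Remainders in descending order: Blue 0.7728, Silver 0.4939, Amber 0.3846, Gold 0.1422, Red 0.1123, Green 0.0941.
Largest remainders: Blue, Silver receive the extra seats.
Red receives 19.

19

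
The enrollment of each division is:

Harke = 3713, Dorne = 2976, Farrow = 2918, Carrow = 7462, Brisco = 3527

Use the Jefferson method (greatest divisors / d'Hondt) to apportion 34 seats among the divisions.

Standard divisor 20596/34 ≈ 605.765; standard quotas: Harke 6.129, Dorne 4.913, Farrow 4.817, Carrow 12.318, Brisco 5.822.
Rounding down gives 6, 4, 4, 12, 5 = 31 seats, so the divisor must be adjusted.
With modified divisor 580: modified quotas Harke 6.402, Dorne 5.131, Farrow 5.031, Carrow 12.866, Brisco 6.081.
Rounding down: Harke 6, Dorne 5, Farrow 5, Carrow 12, Brisco 6 (total 34).

Harke=6, Dorne=5, Farrow=5, Carrow=12, Brisco=6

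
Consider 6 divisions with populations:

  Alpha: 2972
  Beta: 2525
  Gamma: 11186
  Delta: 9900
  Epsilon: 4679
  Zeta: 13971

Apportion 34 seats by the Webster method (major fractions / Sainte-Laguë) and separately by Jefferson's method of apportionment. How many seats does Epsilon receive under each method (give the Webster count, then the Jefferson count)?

4 and 3

Webster: Alpha 2, Beta 2, Gamma 8, Delta 7, Epsilon 4, Zeta 11.
Jefferson: Alpha 2, Beta 2, Gamma 9, Delta 7, Epsilon 3, Zeta 11.
Epsilon gets 4 under Webster and 3 under Jefferson.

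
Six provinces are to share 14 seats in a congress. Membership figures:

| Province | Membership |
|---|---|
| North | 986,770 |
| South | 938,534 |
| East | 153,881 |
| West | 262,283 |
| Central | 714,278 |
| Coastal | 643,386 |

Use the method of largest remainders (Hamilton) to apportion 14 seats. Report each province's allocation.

North=4; South=3; East=1; West=1; Central=3; Coastal=2

Total 3699132; standard divisor 3699132/14 ≈ 264223.714.
Standard quotas: North 3.7346, South 3.5520, East 0.5824, West 0.9927, Central 2.7033, Coastal 2.4350.
Lower quotas: North 3, South 3, East 0, West 0, Central 2, Coastal 2 (sum 10, leaving 4 seats).
Remainders in descending order: West 0.9927, North 0.7346, Central 0.7033, East 0.5824, South 0.5520, Coastal 0.4350.
The surplus seats go to West, North, Central, East.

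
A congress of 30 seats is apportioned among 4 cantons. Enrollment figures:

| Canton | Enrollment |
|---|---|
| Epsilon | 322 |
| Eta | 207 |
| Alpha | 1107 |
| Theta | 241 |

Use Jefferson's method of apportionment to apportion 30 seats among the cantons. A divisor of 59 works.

Epsilon 5; Eta 3; Alpha 18; Theta 4

With modified divisor 59: modified quotas Epsilon 5.458, Eta 3.508, Alpha 18.763, Theta 4.085.
Rounding down: Epsilon 5, Eta 3, Alpha 18, Theta 4 (total 30).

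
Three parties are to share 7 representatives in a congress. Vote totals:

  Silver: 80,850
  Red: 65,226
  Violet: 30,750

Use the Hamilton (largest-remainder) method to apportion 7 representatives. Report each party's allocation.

The standard divisor is 176826/7 ≈ 25260.857.
Standard quotas: Silver 3.2006, Red 2.5821, Violet 1.2173.
Lower quotas: Silver 3, Red 2, Violet 1 (sum 6, leaving 1 seat).
Remainders in descending order: Red 0.5821, Violet 0.2173, Silver 0.2006.
The surplus seat goes to Red.

Silver=3, Red=3, Violet=1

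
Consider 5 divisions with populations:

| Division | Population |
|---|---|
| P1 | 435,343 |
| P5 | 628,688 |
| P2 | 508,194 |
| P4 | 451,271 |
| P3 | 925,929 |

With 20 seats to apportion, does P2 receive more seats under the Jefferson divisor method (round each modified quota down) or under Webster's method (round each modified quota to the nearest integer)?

Jefferson: P1 3, P5 4, P2 3, P4 3, P3 7.
Webster: P1 3, P5 4, P2 4, P4 3, P3 6.
P2 gets 3 under Jefferson and 4 under Webster.

Webster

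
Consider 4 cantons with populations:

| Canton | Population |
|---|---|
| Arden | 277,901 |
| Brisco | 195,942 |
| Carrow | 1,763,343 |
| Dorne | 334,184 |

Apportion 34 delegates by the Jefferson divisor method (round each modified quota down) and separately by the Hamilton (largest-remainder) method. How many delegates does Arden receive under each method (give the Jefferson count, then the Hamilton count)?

Jefferson: Arden 3, Brisco 2, Carrow 25, Dorne 4.
Hamilton: Arden 4, Brisco 3, Carrow 23, Dorne 4.
Arden gets 3 under Jefferson and 4 under Hamilton.

3 and 4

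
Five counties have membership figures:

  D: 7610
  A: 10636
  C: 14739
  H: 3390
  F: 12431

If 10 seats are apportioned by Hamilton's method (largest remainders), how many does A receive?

2

The standard divisor is 48806/10 ≈ 4880.6.
Standard quotas: D 1.5592, A 2.1792, C 3.0199, H 0.6946, F 2.5470.
Lower quotas: D 1, A 2, C 3, H 0, F 2 (sum 8, leaving 2 seats).
Remainders in descending order: H 0.6946, D 0.5592, F 0.5470, A 0.1792, C 0.0199.
Largest remainders: H, D receive the extra seats.
A receives 2.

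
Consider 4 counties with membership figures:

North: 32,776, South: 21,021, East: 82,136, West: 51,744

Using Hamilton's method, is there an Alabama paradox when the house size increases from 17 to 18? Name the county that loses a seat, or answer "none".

none

At 17 seats: North 3, South 2, East 7, West 5.
At 18 seats: North 3, South 2, East 8, West 5.
No county's allocation decreased.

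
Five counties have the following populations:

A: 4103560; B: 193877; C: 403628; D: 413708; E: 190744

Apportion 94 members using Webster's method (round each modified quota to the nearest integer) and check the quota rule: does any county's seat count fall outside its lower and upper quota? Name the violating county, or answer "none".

Standard quotas: A 72.704, B 3.435, C 7.151, D 7.330, E 3.379.
Webster allocation: A 74, B 3, C 7, D 7, E 3.
A has quota 72.704 (lower 72, upper 73) but receives 74 — outside the quota interval.

A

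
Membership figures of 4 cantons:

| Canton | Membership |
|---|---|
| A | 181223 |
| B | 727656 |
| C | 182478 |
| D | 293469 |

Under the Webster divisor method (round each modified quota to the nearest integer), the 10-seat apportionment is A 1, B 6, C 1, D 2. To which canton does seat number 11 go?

Priority for the next seat is population ÷ (current seats + 0.5).
Priorities: A 120815.333, B 111947.077, C 121652.000, D 117387.600.
Highest priority: C.

C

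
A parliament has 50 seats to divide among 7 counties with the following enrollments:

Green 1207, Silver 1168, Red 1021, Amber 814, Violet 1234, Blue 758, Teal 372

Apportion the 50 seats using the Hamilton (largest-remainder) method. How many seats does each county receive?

Green=9, Silver=9, Red=8, Amber=6, Violet=9, Blue=6, Teal=3

Total 6574; standard divisor 6574/50 ≈ 131.48.
Standard quotas: Green 9.180, Silver 8.883, Red 7.765, Amber 6.191, Violet 9.385, Blue 5.765, Teal 2.829.
Lower quotas: Green 9, Silver 8, Red 7, Amber 6, Violet 9, Blue 5, Teal 2 (sum 46, leaving 4 seats).
Remainders in descending order: Silver 0.883, Teal 0.829, Red 0.765, Blue 0.765, Violet 0.385, Amber 0.191, Green 0.180.
Largest remainders: Silver, Teal, Red, Blue receive the extra seats.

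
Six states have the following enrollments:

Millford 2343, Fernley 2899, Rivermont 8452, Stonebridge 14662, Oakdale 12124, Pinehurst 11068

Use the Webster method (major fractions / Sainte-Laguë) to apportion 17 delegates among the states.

Standard divisor 51548/17 ≈ 3032.235; standard quotas: Millford 0.773, Fernley 0.956, Rivermont 2.787, Stonebridge 4.835, Oakdale 3.998, Pinehurst 3.650.
Rounding to the nearest integer gives 1, 1, 3, 5, 4, 4 = 18 seats, so the divisor must be adjusted.
With modified divisor 3200: modified quotas Millford 0.732, Fernley 0.906, Rivermont 2.641, Stonebridge 4.582, Oakdale 3.789, Pinehurst 3.459.
Rounding to the nearest integer: Millford 1, Fernley 1, Rivermont 3, Stonebridge 5, Oakdale 4, Pinehurst 3 (total 17).

Millford=1; Fernley=1; Rivermont=3; Stonebridge=5; Oakdale=4; Pinehurst=3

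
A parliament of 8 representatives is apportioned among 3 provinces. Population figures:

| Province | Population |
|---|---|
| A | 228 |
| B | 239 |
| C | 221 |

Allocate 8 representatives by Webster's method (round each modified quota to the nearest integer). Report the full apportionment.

A 3, B 3, C 2

Standard divisor 688/8 ≈ 86; standard quotas: A 2.651, B 2.779, C 2.570.
Rounding to the nearest integer gives 3, 3, 3 = 9 seats, so the divisor must be adjusted.
With modified divisor 90: modified quotas A 2.533, B 2.656, C 2.456.
Rounding to the nearest integer: A 3, B 3, C 2 (total 8).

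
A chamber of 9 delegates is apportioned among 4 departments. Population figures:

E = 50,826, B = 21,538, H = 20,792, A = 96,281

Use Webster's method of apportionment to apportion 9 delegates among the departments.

E=2; B=1; H=1; A=5

Standard divisor 189437/9 ≈ 21048.556; standard quotas: E 2.415, B 1.023, H 0.988, A 4.574.
Rounding to the nearest integer gives E 2, B 1, H 1, A 5 — total 9, matching the house size, so no adjustment is needed.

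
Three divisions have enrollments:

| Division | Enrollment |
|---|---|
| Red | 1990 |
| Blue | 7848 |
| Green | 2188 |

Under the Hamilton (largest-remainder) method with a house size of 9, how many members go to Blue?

Standard divisor: 12026 ÷ 9 ≈ 1336.222.
Standard quotas: Red 1.4893, Blue 5.8733, Green 1.6375.
Lower quotas: Red 1, Blue 5, Green 1 (sum 7, leaving 2 seats).
Remainders in descending order: Blue 0.8733, Green 0.6375, Red 0.4893.
Largest remainders: Blue, Green receive the extra seats.
Blue receives 6.

6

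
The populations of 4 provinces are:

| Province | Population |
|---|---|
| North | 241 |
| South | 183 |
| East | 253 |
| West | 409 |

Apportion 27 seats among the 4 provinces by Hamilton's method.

North: 6; South: 5; East: 6; West: 10

Standard divisor: 1086 ÷ 27 ≈ 40.222.
Standard quotas: North 5.992, South 4.550, East 6.290, West 10.169.
Lower quotas: North 5, South 4, East 6, West 10 (sum 25, leaving 2 seats).
Remainders in descending order: North 0.992, South 0.550, East 0.290, West 0.169.
The surplus seats go to North, South.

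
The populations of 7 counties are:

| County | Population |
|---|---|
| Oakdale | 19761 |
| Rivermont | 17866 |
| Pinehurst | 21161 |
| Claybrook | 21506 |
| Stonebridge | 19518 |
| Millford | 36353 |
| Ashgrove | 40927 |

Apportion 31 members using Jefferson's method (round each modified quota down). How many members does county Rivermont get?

3

Standard divisor 177092/31 ≈ 5712.645; standard quotas: Oakdale 3.459, Rivermont 3.127, Pinehurst 3.704, Claybrook 3.765, Stonebridge 3.417, Millford 6.364, Ashgrove 7.164.
Rounding down gives 3, 3, 3, 3, 3, 6, 7 = 28 seats, so the divisor must be adjusted.
With modified divisor 5150: modified quotas Oakdale 3.837, Rivermont 3.469, Pinehurst 4.109, Claybrook 4.176, Stonebridge 3.790, Millford 7.059, Ashgrove 7.947.
Rounding down: Oakdale 3, Rivermont 3, Pinehurst 4, Claybrook 4, Stonebridge 3, Millford 7, Ashgrove 7 (total 31).
Rivermont receives 3.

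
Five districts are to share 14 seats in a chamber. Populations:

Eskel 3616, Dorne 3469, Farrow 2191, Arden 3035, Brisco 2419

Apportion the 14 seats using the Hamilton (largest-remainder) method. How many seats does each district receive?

The standard divisor is 14730/14 ≈ 1052.143.
Standard quotas: Eskel 3.437, Dorne 3.297, Farrow 2.082, Arden 2.885, Brisco 2.299.
Lower quotas: Eskel 3, Dorne 3, Farrow 2, Arden 2, Brisco 2 (sum 12, leaving 2 seats).
Remainders in descending order: Arden 0.885, Eskel 0.437, Brisco 0.299, Dorne 0.297, Farrow 0.082.
Largest remainders: Arden, Eskel receive the extra seats.

Eskel 4, Dorne 3, Farrow 2, Arden 3, Brisco 2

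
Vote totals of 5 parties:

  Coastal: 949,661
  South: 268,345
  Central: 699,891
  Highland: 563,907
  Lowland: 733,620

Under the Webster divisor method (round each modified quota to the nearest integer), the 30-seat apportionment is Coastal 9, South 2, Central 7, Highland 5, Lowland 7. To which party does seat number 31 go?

Priority for the next seat is population ÷ (current seats + 0.5).
Priorities: Coastal 99964.316, South 107338.000, Central 93318.800, Highland 102528.545, Lowland 97816.000.
Highest priority: South.

South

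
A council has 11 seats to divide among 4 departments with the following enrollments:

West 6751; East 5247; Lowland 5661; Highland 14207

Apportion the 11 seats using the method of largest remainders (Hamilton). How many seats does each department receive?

Total 31866; standard divisor 31866/11 ≈ 2896.909.
Standard quotas: West 2.3304, East 1.8112, Lowland 1.9542, Highland 4.9042.
Lower quotas: West 2, East 1, Lowland 1, Highland 4 (sum 8, leaving 3 seats).
Remainders in descending order: Lowland 0.9542, Highland 0.9042, East 0.8112, West 0.3304.
Largest remainders: Lowland, Highland, East receive the extra seats.

West=2, East=2, Lowland=2, Highland=5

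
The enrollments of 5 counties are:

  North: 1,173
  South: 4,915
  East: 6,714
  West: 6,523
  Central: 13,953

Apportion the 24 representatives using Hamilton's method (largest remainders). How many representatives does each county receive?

North=1, South=3, East=5, West=5, Central=10

The standard divisor is 33278/24 ≈ 1386.583.
Standard quotas: North 0.8460, South 3.5447, East 4.8421, West 4.7044, Central 10.0629.
Lower quotas: North 0, South 3, East 4, West 4, Central 10 (sum 21, leaving 3 seats).
Remainders in descending order: North 0.8460, East 0.8421, West 0.7044, South 0.5447, Central 0.0629.
The surplus seats go to North, East, West.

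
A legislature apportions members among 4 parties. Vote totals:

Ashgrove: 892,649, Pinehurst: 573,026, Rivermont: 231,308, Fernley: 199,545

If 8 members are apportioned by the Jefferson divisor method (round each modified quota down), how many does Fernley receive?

Standard divisor 1896528/8 ≈ 237066; standard quotas: Ashgrove 3.765, Pinehurst 2.417, Rivermont 0.976, Fernley 0.842.
Rounding down gives 3, 2, 0, 0 = 5 seats, so the divisor must be adjusted.
With modified divisor 195300: modified quotas Ashgrove 4.571, Pinehurst 2.934, Rivermont 1.184, Fernley 1.022.
Rounding down: Ashgrove 4, Pinehurst 2, Rivermont 1, Fernley 1 (total 8).
Fernley receives 1.

1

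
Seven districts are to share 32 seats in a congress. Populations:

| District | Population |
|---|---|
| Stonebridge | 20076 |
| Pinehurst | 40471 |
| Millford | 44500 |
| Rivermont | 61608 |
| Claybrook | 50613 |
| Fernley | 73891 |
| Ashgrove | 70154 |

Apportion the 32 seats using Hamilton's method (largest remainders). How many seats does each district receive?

Stonebridge 2, Pinehurst 4, Millford 4, Rivermont 5, Claybrook 4, Fernley 7, Ashgrove 6

Standard divisor: 361313 ÷ 32 ≈ 11291.031.
Standard quotas: Stonebridge 1.7780, Pinehurst 3.5843, Millford 3.9412, Rivermont 5.4564, Claybrook 4.4826, Fernley 6.5442, Ashgrove 6.2133.
Lower quotas: Stonebridge 1, Pinehurst 3, Millford 3, Rivermont 5, Claybrook 4, Fernley 6, Ashgrove 6 (sum 28, leaving 4 seats).
Remainders in descending order: Millford 0.9412, Stonebridge 0.7780, Pinehurst 0.5843, Fernley 0.5442, Claybrook 0.4826, Rivermont 0.4564, Ashgrove 0.2133.
Largest remainders: Millford, Stonebridge, Pinehurst, Fernley receive the extra seats.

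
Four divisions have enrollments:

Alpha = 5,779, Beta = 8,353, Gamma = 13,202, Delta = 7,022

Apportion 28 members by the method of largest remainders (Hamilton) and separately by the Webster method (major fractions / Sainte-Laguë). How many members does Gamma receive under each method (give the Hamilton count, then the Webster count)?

11 and 10

Hamilton: Alpha 4, Beta 7, Gamma 11, Delta 6.
Webster: Alpha 5, Beta 7, Gamma 10, Delta 6.
Gamma gets 11 under Hamilton and 10 under Webster.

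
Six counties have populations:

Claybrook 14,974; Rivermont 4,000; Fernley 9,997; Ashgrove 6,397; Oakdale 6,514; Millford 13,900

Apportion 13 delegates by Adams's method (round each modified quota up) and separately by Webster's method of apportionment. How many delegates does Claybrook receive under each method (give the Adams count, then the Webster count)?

3 and 4

Adams: Claybrook 3, Rivermont 1, Fernley 2, Ashgrove 2, Oakdale 2, Millford 3.
Webster: Claybrook 4, Rivermont 1, Fernley 2, Ashgrove 1, Oakdale 2, Millford 3.
Claybrook gets 3 under Adams and 4 under Webster.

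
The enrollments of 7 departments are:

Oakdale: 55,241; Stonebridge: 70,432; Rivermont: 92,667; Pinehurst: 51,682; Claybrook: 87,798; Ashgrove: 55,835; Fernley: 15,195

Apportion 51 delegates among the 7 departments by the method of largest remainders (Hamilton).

Total 428850; standard divisor 428850/51 ≈ 8408.824.
Standard quotas: Oakdale 6.5694, Stonebridge 8.3760, Rivermont 11.0202, Pinehurst 6.1462, Claybrook 10.4412, Ashgrove 6.6400, Fernley 1.8070.
Lower quotas: Oakdale 6, Stonebridge 8, Rivermont 11, Pinehurst 6, Claybrook 10, Ashgrove 6, Fernley 1 (sum 48, leaving 3 seats).
Remainders in descending order: Fernley 0.8070, Ashgrove 0.6400, Oakdale 0.5694, Claybrook 0.4412, Stonebridge 0.3760, Pinehurst 0.1462, Rivermont 0.0202.
The surplus seats go to Fernley, Ashgrove, Oakdale.

Oakdale 7; Stonebridge 8; Rivermont 11; Pinehurst 6; Claybrook 10; Ashgrove 7; Fernley 2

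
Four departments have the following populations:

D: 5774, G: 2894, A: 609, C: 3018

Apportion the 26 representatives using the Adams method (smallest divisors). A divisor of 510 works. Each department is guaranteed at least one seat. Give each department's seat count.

D: 12, G: 6, A: 2, C: 6

With modified divisor 510: modified quotas D 11.322, G 5.675, A 1.194, C 5.918.
Rounding up: D 12, G 6, A 2, C 6 (total 26).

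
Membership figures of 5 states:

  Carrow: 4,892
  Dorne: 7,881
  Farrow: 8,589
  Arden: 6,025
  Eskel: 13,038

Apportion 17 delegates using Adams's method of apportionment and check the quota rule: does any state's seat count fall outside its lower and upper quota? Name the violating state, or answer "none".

none

Standard quotas: Carrow 2.057, Dorne 3.314, Farrow 3.612, Arden 2.534, Eskel 5.483.
Adams allocation: Carrow 2, Dorne 3, Farrow 4, Arden 3, Eskel 5.
Every allocation lies between the lower and upper quota.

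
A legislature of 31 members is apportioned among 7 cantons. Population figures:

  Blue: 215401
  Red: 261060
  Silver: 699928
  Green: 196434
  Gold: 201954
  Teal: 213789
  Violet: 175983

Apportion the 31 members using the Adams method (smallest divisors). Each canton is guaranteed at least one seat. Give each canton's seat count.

Standard divisor 1964549/31 ≈ 63372.548; standard quotas: Blue 3.399, Red 4.119, Silver 11.045, Green 3.100, Gold 3.187, Teal 3.374, Violet 2.777.
Rounding up gives 4, 5, 12, 4, 4, 4, 3 = 36 seats, so the divisor must be adjusted.
With modified divisor 70600: modified quotas Blue 3.051, Red 3.698, Silver 9.914, Green 2.782, Gold 2.861, Teal 3.028, Violet 2.493.
Rounding up: Blue 4, Red 4, Silver 10, Green 3, Gold 3, Teal 4, Violet 3 (total 31).

Blue=4, Red=4, Silver=10, Green=3, Gold=3, Teal=4, Violet=3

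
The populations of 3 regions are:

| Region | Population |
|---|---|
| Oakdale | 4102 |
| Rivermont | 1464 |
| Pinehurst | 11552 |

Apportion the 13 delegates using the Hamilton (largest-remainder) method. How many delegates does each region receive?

Standard divisor: 17118 ÷ 13 ≈ 1316.769.
Standard quotas: Oakdale 3.1152, Rivermont 1.1118, Pinehurst 8.7730.
Lower quotas: Oakdale 3, Rivermont 1, Pinehurst 8 (sum 12, leaving 1 seat).
Remainders in descending order: Pinehurst 0.7730, Oakdale 0.1152, Rivermont 0.1118.
Largest remainder: Pinehurst receives the extra seat.

Oakdale 3; Rivermont 1; Pinehurst 9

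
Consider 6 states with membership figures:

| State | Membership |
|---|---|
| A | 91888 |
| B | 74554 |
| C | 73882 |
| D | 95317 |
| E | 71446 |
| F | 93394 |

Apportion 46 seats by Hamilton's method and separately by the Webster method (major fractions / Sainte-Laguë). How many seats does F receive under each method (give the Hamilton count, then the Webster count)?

9 and 8

Hamilton: A 8, B 7, C 7, D 9, E 6, F 9.
Webster: A 8, B 7, C 7, D 9, E 7, F 8.
F gets 9 under Hamilton and 8 under Webster.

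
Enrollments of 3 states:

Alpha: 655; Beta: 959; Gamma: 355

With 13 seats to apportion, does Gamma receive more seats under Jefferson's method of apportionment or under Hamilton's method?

Hamilton

Jefferson: Alpha 4, Beta 7, Gamma 2.
Hamilton: Alpha 4, Beta 6, Gamma 3.
Gamma gets 2 under Jefferson and 3 under Hamilton.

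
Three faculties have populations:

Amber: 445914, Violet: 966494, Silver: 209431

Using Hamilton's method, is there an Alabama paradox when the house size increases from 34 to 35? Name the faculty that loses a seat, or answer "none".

At 34 seats: Amber 9, Violet 20, Silver 5.
At 35 seats: Amber 10, Violet 21, Silver 4.
Silver drops from 5 to 4.

Silver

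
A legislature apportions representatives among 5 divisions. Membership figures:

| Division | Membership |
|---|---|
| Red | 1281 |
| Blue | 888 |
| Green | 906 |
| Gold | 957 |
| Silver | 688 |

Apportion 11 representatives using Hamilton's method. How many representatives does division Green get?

Standard divisor: 4720 ÷ 11 ≈ 429.091.
Standard quotas: Red 2.985, Blue 2.069, Green 2.111, Gold 2.230, Silver 1.603.
Lower quotas: Red 2, Blue 2, Green 2, Gold 2, Silver 1 (sum 9, leaving 2 seats).
Remainders in descending order: Red 0.985, Silver 0.603, Gold 0.230, Green 0.111, Blue 0.069.
The surplus seats go to Red, Silver.
Green receives 2.

2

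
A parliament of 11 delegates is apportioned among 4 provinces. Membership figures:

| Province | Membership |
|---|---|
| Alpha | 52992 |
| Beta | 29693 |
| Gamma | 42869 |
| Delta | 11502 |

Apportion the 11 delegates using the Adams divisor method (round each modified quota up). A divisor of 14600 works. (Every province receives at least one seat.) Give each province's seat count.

With modified divisor 14600: modified quotas Alpha 3.630, Beta 2.034, Gamma 2.936, Delta 0.788.
Rounding up: Alpha 4, Beta 3, Gamma 3, Delta 1 (total 11).

Alpha: 4; Beta: 3; Gamma: 3; Delta: 1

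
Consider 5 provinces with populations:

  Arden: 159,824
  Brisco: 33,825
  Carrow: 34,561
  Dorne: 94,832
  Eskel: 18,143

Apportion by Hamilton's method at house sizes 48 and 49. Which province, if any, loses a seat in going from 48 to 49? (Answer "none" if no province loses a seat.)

At 48 seats: Arden 22, Brisco 5, Carrow 5, Dorne 13, Eskel 3.
At 49 seats: Arden 23, Brisco 5, Carrow 5, Dorne 14, Eskel 2.
Eskel drops from 3 to 2.

Eskel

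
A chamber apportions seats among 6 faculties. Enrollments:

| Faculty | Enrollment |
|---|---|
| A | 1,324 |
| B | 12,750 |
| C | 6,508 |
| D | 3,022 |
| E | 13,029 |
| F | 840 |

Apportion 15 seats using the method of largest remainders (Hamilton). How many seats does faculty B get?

5

Total 37473; standard divisor 37473/15 ≈ 2498.2.
Standard quotas: A 0.5300, B 5.1037, C 2.6051, D 1.2097, E 5.2154, F 0.3362.
Lower quotas: A 0, B 5, C 2, D 1, E 5, F 0 (sum 13, leaving 2 seats).
Remainders in descending order: C 0.6051, A 0.5300, F 0.3362, E 0.2154, D 0.2097, B 0.1037.
The surplus seats go to C, A.
B receives 5.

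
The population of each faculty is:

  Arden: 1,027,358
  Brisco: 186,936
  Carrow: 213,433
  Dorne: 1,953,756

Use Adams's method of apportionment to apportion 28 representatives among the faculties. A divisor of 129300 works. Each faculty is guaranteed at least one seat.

With modified divisor 129300: modified quotas Arden 7.946, Brisco 1.446, Carrow 1.651, Dorne 15.110.
Rounding up: Arden 8, Brisco 2, Carrow 2, Dorne 16 (total 28).

Arden 8, Brisco 2, Carrow 2, Dorne 16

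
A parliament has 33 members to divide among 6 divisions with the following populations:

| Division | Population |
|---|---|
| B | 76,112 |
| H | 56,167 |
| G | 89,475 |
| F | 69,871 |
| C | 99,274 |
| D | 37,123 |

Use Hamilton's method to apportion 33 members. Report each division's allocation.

The standard divisor is 428022/33 ≈ 12970.364.
Standard quotas: B 5.8681, H 4.3304, G 6.8984, F 5.3870, C 7.6539, D 2.8621.
Lower quotas: B 5, H 4, G 6, F 5, C 7, D 2 (sum 29, leaving 4 seats).
Remainders in descending order: G 0.8984, B 0.8681, D 0.8621, C 0.6539, F 0.3870, H 0.3304.
The surplus seats go to G, B, D, C.

B=6, H=4, G=7, F=5, C=8, D=3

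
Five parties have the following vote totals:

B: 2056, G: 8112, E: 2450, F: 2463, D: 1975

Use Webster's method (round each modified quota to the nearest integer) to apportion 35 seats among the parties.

Standard divisor 17056/35 ≈ 487.314; standard quotas: B 4.219, G 16.646, E 5.028, F 5.054, D 4.053.
Rounding to the nearest integer gives B 4, G 17, E 5, F 5, D 4 — total 35, matching the house size, so no adjustment is needed.

B 4; G 17; E 5; F 5; D 4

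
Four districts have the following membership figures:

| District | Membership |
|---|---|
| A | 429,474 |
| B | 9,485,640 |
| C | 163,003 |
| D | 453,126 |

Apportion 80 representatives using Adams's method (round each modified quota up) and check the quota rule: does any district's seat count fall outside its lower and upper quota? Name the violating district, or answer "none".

Standard quotas: A 3.262, B 72.057, C 1.238, D 3.442.
Adams allocation: A 4, B 70, C 2, D 4.
B has quota 72.057 (lower 72, upper 73) but receives 70 — outside the quota interval.

B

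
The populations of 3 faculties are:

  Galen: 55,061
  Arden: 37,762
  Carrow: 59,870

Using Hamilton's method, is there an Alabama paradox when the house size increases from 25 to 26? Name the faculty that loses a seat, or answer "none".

none

At 25 seats: Galen 9, Arden 6, Carrow 10.
At 26 seats: Galen 9, Arden 7, Carrow 10.
No faculty's allocation decreased.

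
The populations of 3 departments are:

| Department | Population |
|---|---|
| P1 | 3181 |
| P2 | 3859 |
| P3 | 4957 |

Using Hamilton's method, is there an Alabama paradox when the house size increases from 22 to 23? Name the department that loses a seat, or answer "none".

none

At 22 seats: P1 6, P2 7, P3 9.
At 23 seats: P1 6, P2 7, P3 10.
No department's allocation decreased.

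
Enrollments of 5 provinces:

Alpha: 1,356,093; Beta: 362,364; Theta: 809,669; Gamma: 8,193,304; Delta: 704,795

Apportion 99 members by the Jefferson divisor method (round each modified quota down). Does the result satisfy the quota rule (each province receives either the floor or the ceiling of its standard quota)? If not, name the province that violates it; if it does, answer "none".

Standard quotas: Alpha 11.750, Beta 3.140, Theta 7.015, Gamma 70.989, Delta 6.107.
Jefferson allocation: Alpha 11, Beta 3, Theta 7, Gamma 72, Delta 6.
Gamma has quota 70.989 (lower 70, upper 71) but receives 72 — outside the quota interval.

Gamma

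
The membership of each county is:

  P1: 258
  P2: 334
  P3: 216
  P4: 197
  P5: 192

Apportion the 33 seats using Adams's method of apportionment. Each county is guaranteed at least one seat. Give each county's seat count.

Standard divisor 1197/33 ≈ 36.273; standard quotas: P1 7.113, P2 9.208, P3 5.955, P4 5.431, P5 5.293.
Rounding up gives 8, 10, 6, 6, 6 = 36 seats, so the divisor must be adjusted.
With modified divisor 39: modified quotas P1 6.615, P2 8.564, P3 5.538, P4 5.051, P5 4.923.
Rounding up: P1 7, P2 9, P3 6, P4 6, P5 5 (total 33).

P1 7, P2 9, P3 6, P4 6, P5 5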